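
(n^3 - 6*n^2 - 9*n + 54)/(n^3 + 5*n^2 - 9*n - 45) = (n - 6)/(n + 5)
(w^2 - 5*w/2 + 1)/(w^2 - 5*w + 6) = (w - 1/2)/(w - 3)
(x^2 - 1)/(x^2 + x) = (x - 1)/x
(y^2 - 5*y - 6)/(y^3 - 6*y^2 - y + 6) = 1/(y - 1)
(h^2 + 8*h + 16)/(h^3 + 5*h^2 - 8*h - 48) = 1/(h - 3)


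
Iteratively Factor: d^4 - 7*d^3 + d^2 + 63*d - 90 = (d - 5)*(d^3 - 2*d^2 - 9*d + 18) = (d - 5)*(d + 3)*(d^2 - 5*d + 6) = (d - 5)*(d - 3)*(d + 3)*(d - 2)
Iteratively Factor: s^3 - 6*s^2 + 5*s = (s - 5)*(s^2 - s) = s*(s - 5)*(s - 1)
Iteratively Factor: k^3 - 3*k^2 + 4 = (k + 1)*(k^2 - 4*k + 4) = (k - 2)*(k + 1)*(k - 2)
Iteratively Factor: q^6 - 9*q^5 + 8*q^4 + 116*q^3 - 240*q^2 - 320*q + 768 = (q + 3)*(q^5 - 12*q^4 + 44*q^3 - 16*q^2 - 192*q + 256) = (q + 2)*(q + 3)*(q^4 - 14*q^3 + 72*q^2 - 160*q + 128) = (q - 4)*(q + 2)*(q + 3)*(q^3 - 10*q^2 + 32*q - 32) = (q - 4)^2*(q + 2)*(q + 3)*(q^2 - 6*q + 8) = (q - 4)^2*(q - 2)*(q + 2)*(q + 3)*(q - 4)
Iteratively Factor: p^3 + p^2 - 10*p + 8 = (p - 2)*(p^2 + 3*p - 4) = (p - 2)*(p - 1)*(p + 4)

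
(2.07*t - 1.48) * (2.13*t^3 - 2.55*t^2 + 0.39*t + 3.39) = 4.4091*t^4 - 8.4309*t^3 + 4.5813*t^2 + 6.4401*t - 5.0172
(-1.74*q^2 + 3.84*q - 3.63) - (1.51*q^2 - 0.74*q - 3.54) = -3.25*q^2 + 4.58*q - 0.0899999999999999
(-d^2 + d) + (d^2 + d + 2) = 2*d + 2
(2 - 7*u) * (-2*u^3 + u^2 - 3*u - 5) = 14*u^4 - 11*u^3 + 23*u^2 + 29*u - 10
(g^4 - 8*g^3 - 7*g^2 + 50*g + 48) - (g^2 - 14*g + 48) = g^4 - 8*g^3 - 8*g^2 + 64*g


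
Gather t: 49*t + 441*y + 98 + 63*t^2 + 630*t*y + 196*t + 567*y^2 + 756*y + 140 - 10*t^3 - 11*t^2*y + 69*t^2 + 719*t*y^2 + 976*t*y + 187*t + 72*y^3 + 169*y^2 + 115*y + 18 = -10*t^3 + t^2*(132 - 11*y) + t*(719*y^2 + 1606*y + 432) + 72*y^3 + 736*y^2 + 1312*y + 256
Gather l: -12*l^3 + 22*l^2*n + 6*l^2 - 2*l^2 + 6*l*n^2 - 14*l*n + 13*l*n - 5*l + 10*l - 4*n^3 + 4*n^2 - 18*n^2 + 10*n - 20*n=-12*l^3 + l^2*(22*n + 4) + l*(6*n^2 - n + 5) - 4*n^3 - 14*n^2 - 10*n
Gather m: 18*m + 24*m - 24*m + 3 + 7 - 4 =18*m + 6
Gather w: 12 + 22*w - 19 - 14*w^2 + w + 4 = -14*w^2 + 23*w - 3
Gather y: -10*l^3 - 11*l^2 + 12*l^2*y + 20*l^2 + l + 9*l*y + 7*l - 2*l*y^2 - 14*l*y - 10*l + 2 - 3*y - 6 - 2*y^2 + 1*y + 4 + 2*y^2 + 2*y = -10*l^3 + 9*l^2 - 2*l*y^2 - 2*l + y*(12*l^2 - 5*l)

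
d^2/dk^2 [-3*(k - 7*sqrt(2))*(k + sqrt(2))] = -6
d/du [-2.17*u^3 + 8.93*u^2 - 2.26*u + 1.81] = -6.51*u^2 + 17.86*u - 2.26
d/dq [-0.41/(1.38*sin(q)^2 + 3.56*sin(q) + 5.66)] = (1.1316*sin(q) + 1.4596)*cos(q)/(1.38*sin(q)^2 + 3.56*sin(q) + 5.66)^2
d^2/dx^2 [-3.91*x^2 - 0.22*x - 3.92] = -7.82000000000000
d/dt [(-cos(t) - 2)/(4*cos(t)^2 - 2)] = (2*sin(t)^2 - 8*cos(t) - 3)*sin(t)/(2*cos(2*t)^2)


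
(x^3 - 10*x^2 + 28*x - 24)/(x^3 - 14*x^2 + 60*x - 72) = (x - 2)/(x - 6)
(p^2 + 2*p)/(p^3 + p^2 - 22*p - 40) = p/(p^2 - p - 20)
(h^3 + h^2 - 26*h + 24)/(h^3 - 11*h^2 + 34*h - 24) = (h + 6)/(h - 6)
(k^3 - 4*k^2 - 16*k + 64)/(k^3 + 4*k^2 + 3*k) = (k^3 - 4*k^2 - 16*k + 64)/(k*(k^2 + 4*k + 3))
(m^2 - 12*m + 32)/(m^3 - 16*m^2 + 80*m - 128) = 1/(m - 4)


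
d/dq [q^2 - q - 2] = 2*q - 1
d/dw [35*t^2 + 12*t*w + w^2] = 12*t + 2*w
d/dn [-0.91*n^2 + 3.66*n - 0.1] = 3.66 - 1.82*n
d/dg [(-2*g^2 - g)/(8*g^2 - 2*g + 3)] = 3*(4*g^2 - 4*g - 1)/(64*g^4 - 32*g^3 + 52*g^2 - 12*g + 9)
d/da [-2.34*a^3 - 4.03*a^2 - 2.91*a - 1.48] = -7.02*a^2 - 8.06*a - 2.91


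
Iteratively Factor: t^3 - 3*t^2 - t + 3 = (t + 1)*(t^2 - 4*t + 3) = (t - 3)*(t + 1)*(t - 1)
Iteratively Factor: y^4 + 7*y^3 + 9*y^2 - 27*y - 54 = (y + 3)*(y^3 + 4*y^2 - 3*y - 18) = (y + 3)^2*(y^2 + y - 6) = (y - 2)*(y + 3)^2*(y + 3)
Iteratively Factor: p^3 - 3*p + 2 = (p + 2)*(p^2 - 2*p + 1) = (p - 1)*(p + 2)*(p - 1)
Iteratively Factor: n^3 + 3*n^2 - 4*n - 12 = (n + 3)*(n^2 - 4) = (n + 2)*(n + 3)*(n - 2)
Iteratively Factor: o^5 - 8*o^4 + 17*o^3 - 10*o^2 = (o - 1)*(o^4 - 7*o^3 + 10*o^2) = o*(o - 1)*(o^3 - 7*o^2 + 10*o) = o^2*(o - 1)*(o^2 - 7*o + 10) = o^2*(o - 2)*(o - 1)*(o - 5)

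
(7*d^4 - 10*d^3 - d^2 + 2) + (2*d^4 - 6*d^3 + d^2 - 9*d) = 9*d^4 - 16*d^3 - 9*d + 2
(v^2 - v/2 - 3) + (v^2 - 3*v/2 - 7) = 2*v^2 - 2*v - 10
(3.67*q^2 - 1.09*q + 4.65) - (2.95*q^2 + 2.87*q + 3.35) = 0.72*q^2 - 3.96*q + 1.3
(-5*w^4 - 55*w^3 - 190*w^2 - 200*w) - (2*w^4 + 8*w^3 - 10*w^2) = -7*w^4 - 63*w^3 - 180*w^2 - 200*w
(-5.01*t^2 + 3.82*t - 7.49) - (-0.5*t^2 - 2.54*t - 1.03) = -4.51*t^2 + 6.36*t - 6.46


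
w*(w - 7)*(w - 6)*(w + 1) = w^4 - 12*w^3 + 29*w^2 + 42*w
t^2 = t^2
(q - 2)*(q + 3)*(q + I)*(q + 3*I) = q^4 + q^3 + 4*I*q^3 - 9*q^2 + 4*I*q^2 - 3*q - 24*I*q + 18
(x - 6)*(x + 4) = x^2 - 2*x - 24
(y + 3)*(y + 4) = y^2 + 7*y + 12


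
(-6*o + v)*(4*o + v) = -24*o^2 - 2*o*v + v^2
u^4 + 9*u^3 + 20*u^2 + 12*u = u*(u + 1)*(u + 2)*(u + 6)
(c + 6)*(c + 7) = c^2 + 13*c + 42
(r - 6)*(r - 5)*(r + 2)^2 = r^4 - 7*r^3 - 10*r^2 + 76*r + 120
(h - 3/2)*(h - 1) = h^2 - 5*h/2 + 3/2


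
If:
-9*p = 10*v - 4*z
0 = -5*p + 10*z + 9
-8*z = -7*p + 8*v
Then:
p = -252/215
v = 99/215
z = -639/430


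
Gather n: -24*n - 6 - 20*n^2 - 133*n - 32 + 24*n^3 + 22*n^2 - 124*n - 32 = 24*n^3 + 2*n^2 - 281*n - 70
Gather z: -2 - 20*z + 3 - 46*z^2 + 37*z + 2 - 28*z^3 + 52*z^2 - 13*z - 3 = -28*z^3 + 6*z^2 + 4*z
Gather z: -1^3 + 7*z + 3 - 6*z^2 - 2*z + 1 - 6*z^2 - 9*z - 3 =-12*z^2 - 4*z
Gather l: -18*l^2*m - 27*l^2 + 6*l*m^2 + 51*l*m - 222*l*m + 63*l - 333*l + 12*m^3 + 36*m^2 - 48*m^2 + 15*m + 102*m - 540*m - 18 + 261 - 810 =l^2*(-18*m - 27) + l*(6*m^2 - 171*m - 270) + 12*m^3 - 12*m^2 - 423*m - 567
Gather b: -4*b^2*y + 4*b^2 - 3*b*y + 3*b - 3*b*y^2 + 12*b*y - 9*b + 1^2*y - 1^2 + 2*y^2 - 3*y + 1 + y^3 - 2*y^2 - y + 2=b^2*(4 - 4*y) + b*(-3*y^2 + 9*y - 6) + y^3 - 3*y + 2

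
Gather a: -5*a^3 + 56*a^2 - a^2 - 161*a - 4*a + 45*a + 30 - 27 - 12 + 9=-5*a^3 + 55*a^2 - 120*a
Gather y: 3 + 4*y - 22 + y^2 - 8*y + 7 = y^2 - 4*y - 12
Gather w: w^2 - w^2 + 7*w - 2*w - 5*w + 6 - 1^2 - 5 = 0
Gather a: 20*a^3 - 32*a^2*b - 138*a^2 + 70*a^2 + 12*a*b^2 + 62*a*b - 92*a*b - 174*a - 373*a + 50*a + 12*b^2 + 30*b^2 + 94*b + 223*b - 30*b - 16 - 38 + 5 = 20*a^3 + a^2*(-32*b - 68) + a*(12*b^2 - 30*b - 497) + 42*b^2 + 287*b - 49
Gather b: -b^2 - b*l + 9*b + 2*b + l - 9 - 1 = -b^2 + b*(11 - l) + l - 10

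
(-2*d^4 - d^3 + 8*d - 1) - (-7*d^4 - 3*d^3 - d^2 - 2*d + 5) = 5*d^4 + 2*d^3 + d^2 + 10*d - 6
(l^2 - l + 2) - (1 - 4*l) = l^2 + 3*l + 1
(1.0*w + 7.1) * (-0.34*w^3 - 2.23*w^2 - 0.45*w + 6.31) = -0.34*w^4 - 4.644*w^3 - 16.283*w^2 + 3.115*w + 44.801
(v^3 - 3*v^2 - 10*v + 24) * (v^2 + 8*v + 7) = v^5 + 5*v^4 - 27*v^3 - 77*v^2 + 122*v + 168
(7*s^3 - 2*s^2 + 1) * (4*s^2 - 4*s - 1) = 28*s^5 - 36*s^4 + s^3 + 6*s^2 - 4*s - 1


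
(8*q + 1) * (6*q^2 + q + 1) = 48*q^3 + 14*q^2 + 9*q + 1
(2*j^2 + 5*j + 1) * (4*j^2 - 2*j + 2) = 8*j^4 + 16*j^3 - 2*j^2 + 8*j + 2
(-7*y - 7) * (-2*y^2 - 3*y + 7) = 14*y^3 + 35*y^2 - 28*y - 49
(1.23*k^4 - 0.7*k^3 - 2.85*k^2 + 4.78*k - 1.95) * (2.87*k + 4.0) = 3.5301*k^5 + 2.911*k^4 - 10.9795*k^3 + 2.3186*k^2 + 13.5235*k - 7.8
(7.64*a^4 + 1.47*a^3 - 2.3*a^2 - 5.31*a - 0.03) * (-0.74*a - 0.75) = -5.6536*a^5 - 6.8178*a^4 + 0.5995*a^3 + 5.6544*a^2 + 4.0047*a + 0.0225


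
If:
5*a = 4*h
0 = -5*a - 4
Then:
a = -4/5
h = -1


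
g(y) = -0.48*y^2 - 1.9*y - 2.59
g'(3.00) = -4.78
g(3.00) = -12.61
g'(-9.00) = 6.74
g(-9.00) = -24.37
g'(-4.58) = 2.50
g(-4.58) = -3.96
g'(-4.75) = 2.66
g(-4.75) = -4.40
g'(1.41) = -3.25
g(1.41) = -6.22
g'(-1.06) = -0.88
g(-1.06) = -1.12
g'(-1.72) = -0.25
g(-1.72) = -0.74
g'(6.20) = -7.85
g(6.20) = -32.82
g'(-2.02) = 0.04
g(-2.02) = -0.71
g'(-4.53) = 2.45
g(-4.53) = -3.83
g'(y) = -0.96*y - 1.9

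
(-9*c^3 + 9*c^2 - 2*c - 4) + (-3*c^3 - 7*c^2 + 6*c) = -12*c^3 + 2*c^2 + 4*c - 4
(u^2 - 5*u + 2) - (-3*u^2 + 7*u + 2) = 4*u^2 - 12*u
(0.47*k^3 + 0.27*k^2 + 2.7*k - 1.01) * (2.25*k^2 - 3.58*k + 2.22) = 1.0575*k^5 - 1.0751*k^4 + 6.1518*k^3 - 11.3391*k^2 + 9.6098*k - 2.2422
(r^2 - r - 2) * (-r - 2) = -r^3 - r^2 + 4*r + 4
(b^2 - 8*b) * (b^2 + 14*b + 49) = b^4 + 6*b^3 - 63*b^2 - 392*b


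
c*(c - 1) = c^2 - c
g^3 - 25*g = g*(g - 5)*(g + 5)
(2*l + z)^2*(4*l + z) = 16*l^3 + 20*l^2*z + 8*l*z^2 + z^3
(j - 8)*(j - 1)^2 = j^3 - 10*j^2 + 17*j - 8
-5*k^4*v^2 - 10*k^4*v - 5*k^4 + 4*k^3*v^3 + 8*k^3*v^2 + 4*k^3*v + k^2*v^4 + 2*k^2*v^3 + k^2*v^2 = (-k + v)*(5*k + v)*(k*v + k)^2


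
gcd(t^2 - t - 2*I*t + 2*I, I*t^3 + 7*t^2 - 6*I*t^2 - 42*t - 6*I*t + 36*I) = 1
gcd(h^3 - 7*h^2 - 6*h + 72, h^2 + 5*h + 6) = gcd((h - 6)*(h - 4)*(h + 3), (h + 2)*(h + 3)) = h + 3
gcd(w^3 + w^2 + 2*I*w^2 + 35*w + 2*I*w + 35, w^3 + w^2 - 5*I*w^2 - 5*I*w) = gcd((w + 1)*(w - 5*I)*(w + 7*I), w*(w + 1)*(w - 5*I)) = w^2 + w*(1 - 5*I) - 5*I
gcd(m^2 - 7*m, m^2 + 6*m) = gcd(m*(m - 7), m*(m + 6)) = m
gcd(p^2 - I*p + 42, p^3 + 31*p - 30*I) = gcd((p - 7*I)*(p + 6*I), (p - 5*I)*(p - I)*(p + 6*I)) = p + 6*I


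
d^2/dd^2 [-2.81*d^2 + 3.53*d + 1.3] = -5.62000000000000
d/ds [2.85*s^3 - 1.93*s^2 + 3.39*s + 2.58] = 8.55*s^2 - 3.86*s + 3.39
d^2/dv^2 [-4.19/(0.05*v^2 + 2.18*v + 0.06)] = (0.02095*v^2 + 0.91342*v - 4.19*(0.1*v + 2.18)*(0.2*v + 4.36) + 0.02514)/(0.05*v^2 + 2.18*v + 0.06)^3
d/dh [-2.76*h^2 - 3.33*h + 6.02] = -5.52*h - 3.33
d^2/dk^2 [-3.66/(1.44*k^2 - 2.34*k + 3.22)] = (15.178752*k^2 - 24.665472*k - 3.66*(2.88*k - 2.34)*(5.76*k - 4.68) + 33.941376)/(1.44*k^2 - 2.34*k + 3.22)^3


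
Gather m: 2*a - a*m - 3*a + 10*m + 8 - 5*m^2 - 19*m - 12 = -a - 5*m^2 + m*(-a - 9) - 4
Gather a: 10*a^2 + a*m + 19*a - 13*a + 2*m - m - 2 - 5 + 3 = 10*a^2 + a*(m + 6) + m - 4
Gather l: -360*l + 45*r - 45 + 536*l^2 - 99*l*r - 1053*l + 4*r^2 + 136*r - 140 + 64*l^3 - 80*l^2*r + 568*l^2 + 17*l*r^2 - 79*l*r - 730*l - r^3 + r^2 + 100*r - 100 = 64*l^3 + l^2*(1104 - 80*r) + l*(17*r^2 - 178*r - 2143) - r^3 + 5*r^2 + 281*r - 285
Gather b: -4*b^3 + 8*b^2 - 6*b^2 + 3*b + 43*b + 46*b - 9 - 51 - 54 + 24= -4*b^3 + 2*b^2 + 92*b - 90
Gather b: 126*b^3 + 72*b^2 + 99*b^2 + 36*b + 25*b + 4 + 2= 126*b^3 + 171*b^2 + 61*b + 6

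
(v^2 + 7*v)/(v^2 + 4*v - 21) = v/(v - 3)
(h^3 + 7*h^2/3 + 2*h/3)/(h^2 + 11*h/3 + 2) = h*(3*h^2 + 7*h + 2)/(3*h^2 + 11*h + 6)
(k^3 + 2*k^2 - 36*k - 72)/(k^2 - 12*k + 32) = (k^3 + 2*k^2 - 36*k - 72)/(k^2 - 12*k + 32)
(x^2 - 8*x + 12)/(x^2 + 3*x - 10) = (x - 6)/(x + 5)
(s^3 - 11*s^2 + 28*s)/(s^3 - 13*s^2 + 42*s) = (s - 4)/(s - 6)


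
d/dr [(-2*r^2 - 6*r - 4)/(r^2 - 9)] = 2*(3*r^2 + 22*r + 27)/(r^4 - 18*r^2 + 81)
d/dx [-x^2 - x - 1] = -2*x - 1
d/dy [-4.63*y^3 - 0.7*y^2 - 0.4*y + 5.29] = -13.89*y^2 - 1.4*y - 0.4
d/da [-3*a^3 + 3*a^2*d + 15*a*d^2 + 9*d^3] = -9*a^2 + 6*a*d + 15*d^2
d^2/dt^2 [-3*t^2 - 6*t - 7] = -6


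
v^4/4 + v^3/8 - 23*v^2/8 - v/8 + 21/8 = (v/4 + 1/4)*(v - 3)*(v - 1)*(v + 7/2)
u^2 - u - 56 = (u - 8)*(u + 7)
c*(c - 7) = c^2 - 7*c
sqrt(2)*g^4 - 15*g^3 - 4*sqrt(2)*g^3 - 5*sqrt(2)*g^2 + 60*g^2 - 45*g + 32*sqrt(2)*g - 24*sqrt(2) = (g - 3)*(g - 1)*(g - 8*sqrt(2))*(sqrt(2)*g + 1)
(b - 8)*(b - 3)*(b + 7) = b^3 - 4*b^2 - 53*b + 168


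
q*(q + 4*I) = q^2 + 4*I*q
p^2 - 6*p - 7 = (p - 7)*(p + 1)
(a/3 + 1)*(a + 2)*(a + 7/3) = a^3/3 + 22*a^2/9 + 53*a/9 + 14/3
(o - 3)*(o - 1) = o^2 - 4*o + 3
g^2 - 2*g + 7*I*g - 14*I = (g - 2)*(g + 7*I)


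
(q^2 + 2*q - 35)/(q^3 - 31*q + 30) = (q + 7)/(q^2 + 5*q - 6)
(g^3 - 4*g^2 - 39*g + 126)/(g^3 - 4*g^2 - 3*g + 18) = (g^2 - g - 42)/(g^2 - g - 6)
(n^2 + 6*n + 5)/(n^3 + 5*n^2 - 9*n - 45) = (n + 1)/(n^2 - 9)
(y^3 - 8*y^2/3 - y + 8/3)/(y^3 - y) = (y - 8/3)/y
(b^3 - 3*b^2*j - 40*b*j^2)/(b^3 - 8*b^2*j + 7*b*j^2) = (b^2 - 3*b*j - 40*j^2)/(b^2 - 8*b*j + 7*j^2)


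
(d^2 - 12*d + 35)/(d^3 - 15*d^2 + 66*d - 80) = (d - 7)/(d^2 - 10*d + 16)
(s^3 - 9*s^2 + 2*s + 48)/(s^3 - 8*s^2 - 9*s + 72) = (s + 2)/(s + 3)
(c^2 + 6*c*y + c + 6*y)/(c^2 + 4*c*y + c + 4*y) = (c + 6*y)/(c + 4*y)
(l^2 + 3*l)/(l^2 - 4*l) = (l + 3)/(l - 4)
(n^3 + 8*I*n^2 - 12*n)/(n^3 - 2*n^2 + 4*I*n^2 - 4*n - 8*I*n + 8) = n*(n + 6*I)/(n^2 + 2*n*(-1 + I) - 4*I)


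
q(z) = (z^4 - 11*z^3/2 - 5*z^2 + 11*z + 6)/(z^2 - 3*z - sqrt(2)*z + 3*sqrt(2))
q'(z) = (-2*z + sqrt(2) + 3)*(z^4 - 11*z^3/2 - 5*z^2 + 11*z + 6)/(z^2 - 3*z - sqrt(2)*z + 3*sqrt(2))^2 + (4*z^3 - 33*z^2/2 - 10*z + 11)/(z^2 - 3*z - sqrt(2)*z + 3*sqrt(2))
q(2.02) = 35.15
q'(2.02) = 51.21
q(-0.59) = -0.14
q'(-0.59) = 1.33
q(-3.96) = 12.61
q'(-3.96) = -8.05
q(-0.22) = 0.65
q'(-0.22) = 2.94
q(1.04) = 9.56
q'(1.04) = 13.06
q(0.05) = 1.62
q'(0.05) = 4.34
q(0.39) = 3.45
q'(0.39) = 6.50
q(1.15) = 11.09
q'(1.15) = 14.76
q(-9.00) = 80.60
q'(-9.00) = -18.76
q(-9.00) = 80.60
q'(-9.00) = -18.76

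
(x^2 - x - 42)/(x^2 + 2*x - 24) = (x - 7)/(x - 4)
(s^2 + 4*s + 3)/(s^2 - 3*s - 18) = (s + 1)/(s - 6)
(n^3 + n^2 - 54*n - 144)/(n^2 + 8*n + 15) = (n^2 - 2*n - 48)/(n + 5)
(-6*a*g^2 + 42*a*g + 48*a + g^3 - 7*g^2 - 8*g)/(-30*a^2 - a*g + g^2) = (g^2 - 7*g - 8)/(5*a + g)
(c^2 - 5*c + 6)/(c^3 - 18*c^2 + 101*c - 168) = (c - 2)/(c^2 - 15*c + 56)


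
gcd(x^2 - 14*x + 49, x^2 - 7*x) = x - 7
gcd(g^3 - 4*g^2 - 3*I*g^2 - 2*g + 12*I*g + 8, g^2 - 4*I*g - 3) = g - I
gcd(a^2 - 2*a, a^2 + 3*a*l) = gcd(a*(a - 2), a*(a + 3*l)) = a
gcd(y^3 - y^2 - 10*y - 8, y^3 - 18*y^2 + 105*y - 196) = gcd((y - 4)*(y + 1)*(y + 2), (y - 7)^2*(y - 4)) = y - 4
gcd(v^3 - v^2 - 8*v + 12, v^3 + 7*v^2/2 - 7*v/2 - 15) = v^2 + v - 6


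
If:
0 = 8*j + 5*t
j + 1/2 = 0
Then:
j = -1/2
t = 4/5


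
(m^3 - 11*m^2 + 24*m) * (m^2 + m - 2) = m^5 - 10*m^4 + 11*m^3 + 46*m^2 - 48*m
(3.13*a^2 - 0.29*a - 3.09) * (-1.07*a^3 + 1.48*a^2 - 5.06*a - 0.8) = -3.3491*a^5 + 4.9427*a^4 - 12.9607*a^3 - 5.6098*a^2 + 15.8674*a + 2.472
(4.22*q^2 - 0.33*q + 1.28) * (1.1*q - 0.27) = 4.642*q^3 - 1.5024*q^2 + 1.4971*q - 0.3456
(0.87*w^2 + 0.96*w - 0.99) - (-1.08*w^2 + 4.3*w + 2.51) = 1.95*w^2 - 3.34*w - 3.5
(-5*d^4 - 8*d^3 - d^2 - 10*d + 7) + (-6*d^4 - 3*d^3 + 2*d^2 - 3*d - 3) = -11*d^4 - 11*d^3 + d^2 - 13*d + 4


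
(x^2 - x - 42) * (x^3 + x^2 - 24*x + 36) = x^5 - 67*x^3 + 18*x^2 + 972*x - 1512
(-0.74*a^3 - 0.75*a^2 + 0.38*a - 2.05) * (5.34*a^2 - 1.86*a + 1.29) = -3.9516*a^5 - 2.6286*a^4 + 2.4696*a^3 - 12.6213*a^2 + 4.3032*a - 2.6445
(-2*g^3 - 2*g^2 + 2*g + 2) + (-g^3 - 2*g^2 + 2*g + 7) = -3*g^3 - 4*g^2 + 4*g + 9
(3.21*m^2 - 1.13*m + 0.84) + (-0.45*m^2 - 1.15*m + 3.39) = 2.76*m^2 - 2.28*m + 4.23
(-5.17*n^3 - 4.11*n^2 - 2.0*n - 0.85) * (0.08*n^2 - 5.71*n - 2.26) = -0.4136*n^5 + 29.1919*n^4 + 34.9923*n^3 + 20.6406*n^2 + 9.3735*n + 1.921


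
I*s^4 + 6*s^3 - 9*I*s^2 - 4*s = s*(s - 4*I)*(s - I)*(I*s + 1)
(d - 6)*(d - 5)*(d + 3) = d^3 - 8*d^2 - 3*d + 90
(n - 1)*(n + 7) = n^2 + 6*n - 7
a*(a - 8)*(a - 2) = a^3 - 10*a^2 + 16*a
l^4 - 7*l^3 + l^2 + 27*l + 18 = (l - 6)*(l - 3)*(l + 1)^2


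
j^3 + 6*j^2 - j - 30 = (j - 2)*(j + 3)*(j + 5)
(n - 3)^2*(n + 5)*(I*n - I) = I*n^4 - 2*I*n^3 - 20*I*n^2 + 66*I*n - 45*I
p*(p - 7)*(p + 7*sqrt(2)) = p^3 - 7*p^2 + 7*sqrt(2)*p^2 - 49*sqrt(2)*p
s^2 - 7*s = s*(s - 7)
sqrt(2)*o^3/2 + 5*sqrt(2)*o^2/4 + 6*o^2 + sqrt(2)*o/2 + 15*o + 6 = (o + 1/2)*(o + 6*sqrt(2))*(sqrt(2)*o/2 + sqrt(2))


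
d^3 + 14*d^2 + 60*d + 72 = (d + 2)*(d + 6)^2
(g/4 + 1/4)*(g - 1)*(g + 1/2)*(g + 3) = g^4/4 + 7*g^3/8 + g^2/8 - 7*g/8 - 3/8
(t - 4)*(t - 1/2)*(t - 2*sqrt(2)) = t^3 - 9*t^2/2 - 2*sqrt(2)*t^2 + 2*t + 9*sqrt(2)*t - 4*sqrt(2)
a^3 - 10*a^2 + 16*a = a*(a - 8)*(a - 2)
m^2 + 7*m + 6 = (m + 1)*(m + 6)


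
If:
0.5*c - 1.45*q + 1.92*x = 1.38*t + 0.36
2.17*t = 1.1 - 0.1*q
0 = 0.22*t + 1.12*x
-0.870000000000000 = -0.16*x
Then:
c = 1677.36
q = 611.70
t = -27.68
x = 5.44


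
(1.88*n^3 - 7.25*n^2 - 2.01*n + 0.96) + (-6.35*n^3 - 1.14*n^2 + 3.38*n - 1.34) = -4.47*n^3 - 8.39*n^2 + 1.37*n - 0.38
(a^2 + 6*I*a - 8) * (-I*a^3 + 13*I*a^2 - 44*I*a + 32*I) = -I*a^5 + 6*a^4 + 13*I*a^4 - 78*a^3 - 36*I*a^3 + 264*a^2 - 72*I*a^2 - 192*a + 352*I*a - 256*I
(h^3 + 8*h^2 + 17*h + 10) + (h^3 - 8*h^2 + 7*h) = 2*h^3 + 24*h + 10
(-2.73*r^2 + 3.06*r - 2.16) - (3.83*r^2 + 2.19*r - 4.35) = -6.56*r^2 + 0.87*r + 2.19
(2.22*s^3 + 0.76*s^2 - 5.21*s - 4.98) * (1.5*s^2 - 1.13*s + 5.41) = 3.33*s^5 - 1.3686*s^4 + 3.3364*s^3 + 2.5289*s^2 - 22.5587*s - 26.9418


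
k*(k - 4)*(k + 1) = k^3 - 3*k^2 - 4*k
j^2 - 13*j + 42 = (j - 7)*(j - 6)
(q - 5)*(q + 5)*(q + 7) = q^3 + 7*q^2 - 25*q - 175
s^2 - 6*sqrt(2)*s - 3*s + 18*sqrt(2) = (s - 3)*(s - 6*sqrt(2))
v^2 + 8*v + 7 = (v + 1)*(v + 7)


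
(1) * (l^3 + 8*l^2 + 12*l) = l^3 + 8*l^2 + 12*l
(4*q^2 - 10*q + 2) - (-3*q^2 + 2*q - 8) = 7*q^2 - 12*q + 10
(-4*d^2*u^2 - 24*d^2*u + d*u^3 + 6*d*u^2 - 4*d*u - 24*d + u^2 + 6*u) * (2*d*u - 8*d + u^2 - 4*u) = -8*d^3*u^3 - 16*d^3*u^2 + 192*d^3*u - 2*d^2*u^4 - 4*d^2*u^3 + 40*d^2*u^2 - 16*d^2*u + 192*d^2 + d*u^5 + 2*d*u^4 - 26*d*u^3 - 4*d*u^2 + 48*d*u + u^4 + 2*u^3 - 24*u^2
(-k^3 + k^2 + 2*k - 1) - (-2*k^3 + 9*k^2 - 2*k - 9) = k^3 - 8*k^2 + 4*k + 8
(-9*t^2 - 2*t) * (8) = -72*t^2 - 16*t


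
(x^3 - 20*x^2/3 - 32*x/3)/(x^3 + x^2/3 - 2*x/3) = (3*x^2 - 20*x - 32)/(3*x^2 + x - 2)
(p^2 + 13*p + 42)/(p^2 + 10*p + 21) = (p + 6)/(p + 3)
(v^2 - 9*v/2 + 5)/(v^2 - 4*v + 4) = (v - 5/2)/(v - 2)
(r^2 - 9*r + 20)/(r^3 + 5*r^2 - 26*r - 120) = (r - 4)/(r^2 + 10*r + 24)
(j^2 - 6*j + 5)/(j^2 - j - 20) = (j - 1)/(j + 4)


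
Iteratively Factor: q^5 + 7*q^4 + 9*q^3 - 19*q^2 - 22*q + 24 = (q - 1)*(q^4 + 8*q^3 + 17*q^2 - 2*q - 24) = (q - 1)*(q + 2)*(q^3 + 6*q^2 + 5*q - 12) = (q - 1)^2*(q + 2)*(q^2 + 7*q + 12) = (q - 1)^2*(q + 2)*(q + 3)*(q + 4)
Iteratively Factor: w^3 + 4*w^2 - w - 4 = (w + 4)*(w^2 - 1) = (w + 1)*(w + 4)*(w - 1)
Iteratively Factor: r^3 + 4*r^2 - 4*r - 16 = (r + 4)*(r^2 - 4) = (r + 2)*(r + 4)*(r - 2)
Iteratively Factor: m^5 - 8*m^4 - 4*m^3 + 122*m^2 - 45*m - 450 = (m - 3)*(m^4 - 5*m^3 - 19*m^2 + 65*m + 150) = (m - 5)*(m - 3)*(m^3 - 19*m - 30) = (m - 5)*(m - 3)*(m + 2)*(m^2 - 2*m - 15) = (m - 5)*(m - 3)*(m + 2)*(m + 3)*(m - 5)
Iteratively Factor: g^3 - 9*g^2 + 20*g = (g)*(g^2 - 9*g + 20) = g*(g - 4)*(g - 5)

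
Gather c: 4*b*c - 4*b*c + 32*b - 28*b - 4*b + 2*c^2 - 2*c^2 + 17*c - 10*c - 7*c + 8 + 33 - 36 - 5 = 0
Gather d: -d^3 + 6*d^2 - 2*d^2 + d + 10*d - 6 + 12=-d^3 + 4*d^2 + 11*d + 6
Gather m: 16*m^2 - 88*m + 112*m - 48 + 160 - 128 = 16*m^2 + 24*m - 16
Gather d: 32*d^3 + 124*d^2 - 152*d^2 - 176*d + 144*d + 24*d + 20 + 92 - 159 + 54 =32*d^3 - 28*d^2 - 8*d + 7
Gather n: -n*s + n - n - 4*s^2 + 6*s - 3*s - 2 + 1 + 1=-n*s - 4*s^2 + 3*s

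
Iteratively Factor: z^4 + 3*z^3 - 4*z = (z - 1)*(z^3 + 4*z^2 + 4*z) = (z - 1)*(z + 2)*(z^2 + 2*z) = (z - 1)*(z + 2)^2*(z)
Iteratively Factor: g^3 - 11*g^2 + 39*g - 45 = (g - 5)*(g^2 - 6*g + 9) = (g - 5)*(g - 3)*(g - 3)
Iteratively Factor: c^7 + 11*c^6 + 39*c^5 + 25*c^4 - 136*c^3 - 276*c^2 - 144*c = (c - 2)*(c^6 + 13*c^5 + 65*c^4 + 155*c^3 + 174*c^2 + 72*c) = (c - 2)*(c + 2)*(c^5 + 11*c^4 + 43*c^3 + 69*c^2 + 36*c) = (c - 2)*(c + 1)*(c + 2)*(c^4 + 10*c^3 + 33*c^2 + 36*c) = (c - 2)*(c + 1)*(c + 2)*(c + 4)*(c^3 + 6*c^2 + 9*c) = (c - 2)*(c + 1)*(c + 2)*(c + 3)*(c + 4)*(c^2 + 3*c) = c*(c - 2)*(c + 1)*(c + 2)*(c + 3)*(c + 4)*(c + 3)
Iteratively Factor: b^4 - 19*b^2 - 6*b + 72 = (b + 3)*(b^3 - 3*b^2 - 10*b + 24) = (b - 2)*(b + 3)*(b^2 - b - 12) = (b - 4)*(b - 2)*(b + 3)*(b + 3)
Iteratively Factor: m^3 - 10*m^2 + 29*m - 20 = (m - 4)*(m^2 - 6*m + 5) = (m - 4)*(m - 1)*(m - 5)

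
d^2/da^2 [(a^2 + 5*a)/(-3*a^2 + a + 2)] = 12*(-8*a^3 - 3*a^2 - 15*a + 1)/(27*a^6 - 27*a^5 - 45*a^4 + 35*a^3 + 30*a^2 - 12*a - 8)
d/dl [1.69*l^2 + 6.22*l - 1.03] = 3.38*l + 6.22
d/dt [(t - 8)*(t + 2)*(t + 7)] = 3*t^2 + 2*t - 58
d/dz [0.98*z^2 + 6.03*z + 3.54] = 1.96*z + 6.03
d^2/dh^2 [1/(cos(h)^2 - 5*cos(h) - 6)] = (4*sin(h)^4 - 51*sin(h)^2 - 45*cos(h)/4 - 15*cos(3*h)/4 - 15)/(sin(h)^2 + 5*cos(h) + 5)^3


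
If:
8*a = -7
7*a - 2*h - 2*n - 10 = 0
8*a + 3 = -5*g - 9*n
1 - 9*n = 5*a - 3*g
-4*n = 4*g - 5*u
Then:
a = -7/8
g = -11/64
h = -4955/576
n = 311/576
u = 53/180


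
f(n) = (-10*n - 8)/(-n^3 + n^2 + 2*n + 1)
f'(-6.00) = 0.06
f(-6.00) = 0.22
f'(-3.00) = 0.39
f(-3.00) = 0.71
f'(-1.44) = 1.35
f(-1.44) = 2.01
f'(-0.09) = 6.49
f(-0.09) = -8.57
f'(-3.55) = 0.25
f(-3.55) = 0.54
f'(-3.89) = 0.20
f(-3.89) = 0.46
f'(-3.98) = 0.19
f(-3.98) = 0.44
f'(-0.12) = 6.50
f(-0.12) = -8.76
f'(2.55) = -23.74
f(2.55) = 8.42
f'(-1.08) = -1.51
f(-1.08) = 2.21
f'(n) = (-10*n - 8)*(3*n^2 - 2*n - 2)/(-n^3 + n^2 + 2*n + 1)^2 - 10/(-n^3 + n^2 + 2*n + 1) = 2*(-10*n^3 - 7*n^2 + 8*n + 3)/(n^6 - 2*n^5 - 3*n^4 + 2*n^3 + 6*n^2 + 4*n + 1)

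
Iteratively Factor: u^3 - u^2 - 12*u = (u + 3)*(u^2 - 4*u) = u*(u + 3)*(u - 4)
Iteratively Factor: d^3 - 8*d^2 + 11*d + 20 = (d - 4)*(d^2 - 4*d - 5) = (d - 4)*(d + 1)*(d - 5)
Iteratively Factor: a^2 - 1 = (a + 1)*(a - 1)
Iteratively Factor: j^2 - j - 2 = (j - 2)*(j + 1)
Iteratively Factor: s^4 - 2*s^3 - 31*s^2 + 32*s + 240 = (s - 4)*(s^3 + 2*s^2 - 23*s - 60) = (s - 4)*(s + 3)*(s^2 - s - 20) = (s - 4)*(s + 3)*(s + 4)*(s - 5)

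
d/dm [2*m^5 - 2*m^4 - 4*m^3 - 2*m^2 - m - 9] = 10*m^4 - 8*m^3 - 12*m^2 - 4*m - 1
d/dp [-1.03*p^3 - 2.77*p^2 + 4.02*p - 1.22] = -3.09*p^2 - 5.54*p + 4.02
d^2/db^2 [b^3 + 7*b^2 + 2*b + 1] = 6*b + 14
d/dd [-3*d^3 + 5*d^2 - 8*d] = -9*d^2 + 10*d - 8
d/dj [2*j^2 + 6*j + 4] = 4*j + 6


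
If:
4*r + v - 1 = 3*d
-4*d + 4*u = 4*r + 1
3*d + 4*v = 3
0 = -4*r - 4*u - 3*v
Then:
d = -15/37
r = -47/148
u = -35/74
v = 39/37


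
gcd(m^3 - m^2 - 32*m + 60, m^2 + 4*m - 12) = m^2 + 4*m - 12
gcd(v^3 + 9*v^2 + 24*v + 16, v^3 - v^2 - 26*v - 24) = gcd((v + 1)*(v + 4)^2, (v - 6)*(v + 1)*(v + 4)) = v^2 + 5*v + 4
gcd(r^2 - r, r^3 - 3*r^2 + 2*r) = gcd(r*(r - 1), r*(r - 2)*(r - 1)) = r^2 - r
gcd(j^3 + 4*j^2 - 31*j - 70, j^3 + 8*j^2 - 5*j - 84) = j + 7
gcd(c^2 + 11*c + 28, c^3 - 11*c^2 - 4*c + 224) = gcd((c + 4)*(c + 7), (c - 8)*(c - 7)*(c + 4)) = c + 4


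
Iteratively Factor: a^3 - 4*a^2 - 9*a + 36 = (a + 3)*(a^2 - 7*a + 12) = (a - 3)*(a + 3)*(a - 4)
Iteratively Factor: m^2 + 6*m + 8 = (m + 4)*(m + 2)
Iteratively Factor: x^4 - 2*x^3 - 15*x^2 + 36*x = (x + 4)*(x^3 - 6*x^2 + 9*x) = (x - 3)*(x + 4)*(x^2 - 3*x) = (x - 3)^2*(x + 4)*(x)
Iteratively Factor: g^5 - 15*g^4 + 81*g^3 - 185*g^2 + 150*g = (g)*(g^4 - 15*g^3 + 81*g^2 - 185*g + 150) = g*(g - 5)*(g^3 - 10*g^2 + 31*g - 30) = g*(g - 5)*(g - 3)*(g^2 - 7*g + 10) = g*(g - 5)*(g - 3)*(g - 2)*(g - 5)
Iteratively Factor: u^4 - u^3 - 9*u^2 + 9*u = (u + 3)*(u^3 - 4*u^2 + 3*u) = (u - 1)*(u + 3)*(u^2 - 3*u) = (u - 3)*(u - 1)*(u + 3)*(u)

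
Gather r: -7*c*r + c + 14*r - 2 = c + r*(14 - 7*c) - 2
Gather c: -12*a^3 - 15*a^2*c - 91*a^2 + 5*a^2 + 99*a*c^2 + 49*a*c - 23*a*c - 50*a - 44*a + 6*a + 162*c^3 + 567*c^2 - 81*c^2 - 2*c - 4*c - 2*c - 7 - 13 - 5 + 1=-12*a^3 - 86*a^2 - 88*a + 162*c^3 + c^2*(99*a + 486) + c*(-15*a^2 + 26*a - 8) - 24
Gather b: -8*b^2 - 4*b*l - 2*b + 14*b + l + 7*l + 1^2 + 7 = -8*b^2 + b*(12 - 4*l) + 8*l + 8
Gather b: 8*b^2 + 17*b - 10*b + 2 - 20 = 8*b^2 + 7*b - 18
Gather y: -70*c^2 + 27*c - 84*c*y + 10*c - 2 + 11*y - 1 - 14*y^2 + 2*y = -70*c^2 + 37*c - 14*y^2 + y*(13 - 84*c) - 3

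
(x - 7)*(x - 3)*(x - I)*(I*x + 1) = I*x^4 + 2*x^3 - 10*I*x^3 - 20*x^2 + 20*I*x^2 + 42*x + 10*I*x - 21*I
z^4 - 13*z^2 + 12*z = z*(z - 3)*(z - 1)*(z + 4)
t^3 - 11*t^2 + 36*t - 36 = (t - 6)*(t - 3)*(t - 2)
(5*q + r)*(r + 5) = 5*q*r + 25*q + r^2 + 5*r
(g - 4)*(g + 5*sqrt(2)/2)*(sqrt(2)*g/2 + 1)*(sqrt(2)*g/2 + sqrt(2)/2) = g^4/2 - 3*g^3/2 + 7*sqrt(2)*g^3/4 - 21*sqrt(2)*g^2/4 + g^2/2 - 7*sqrt(2)*g - 15*g/2 - 10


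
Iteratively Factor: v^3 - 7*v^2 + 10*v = (v - 5)*(v^2 - 2*v) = (v - 5)*(v - 2)*(v)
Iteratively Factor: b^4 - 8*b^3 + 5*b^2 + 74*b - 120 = (b - 2)*(b^3 - 6*b^2 - 7*b + 60) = (b - 2)*(b + 3)*(b^2 - 9*b + 20) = (b - 5)*(b - 2)*(b + 3)*(b - 4)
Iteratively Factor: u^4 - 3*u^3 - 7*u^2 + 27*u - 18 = (u + 3)*(u^3 - 6*u^2 + 11*u - 6) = (u - 2)*(u + 3)*(u^2 - 4*u + 3) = (u - 2)*(u - 1)*(u + 3)*(u - 3)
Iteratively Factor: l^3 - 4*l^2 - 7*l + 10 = (l - 5)*(l^2 + l - 2) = (l - 5)*(l - 1)*(l + 2)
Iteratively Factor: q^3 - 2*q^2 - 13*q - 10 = (q + 1)*(q^2 - 3*q - 10) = (q - 5)*(q + 1)*(q + 2)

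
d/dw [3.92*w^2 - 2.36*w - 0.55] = 7.84*w - 2.36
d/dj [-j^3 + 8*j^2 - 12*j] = -3*j^2 + 16*j - 12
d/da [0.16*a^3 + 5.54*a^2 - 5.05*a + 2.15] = 0.48*a^2 + 11.08*a - 5.05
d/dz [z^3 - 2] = 3*z^2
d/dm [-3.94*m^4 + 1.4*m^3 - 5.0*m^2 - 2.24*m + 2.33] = -15.76*m^3 + 4.2*m^2 - 10.0*m - 2.24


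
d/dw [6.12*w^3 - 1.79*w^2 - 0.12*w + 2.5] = 18.36*w^2 - 3.58*w - 0.12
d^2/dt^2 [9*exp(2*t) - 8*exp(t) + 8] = (36*exp(t) - 8)*exp(t)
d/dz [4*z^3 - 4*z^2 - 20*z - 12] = 12*z^2 - 8*z - 20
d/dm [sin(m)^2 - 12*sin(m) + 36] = 2*(sin(m) - 6)*cos(m)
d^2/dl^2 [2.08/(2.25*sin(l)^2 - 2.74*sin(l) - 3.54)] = (42.12*sin(l)^4 - 38.4696*sin(l)^3 + 18.704608*sin(l)^2 + 56.764032*sin(l) - 64.366016)/(-2.25*sin(l)^2 + 2.74*sin(l) + 3.54)^3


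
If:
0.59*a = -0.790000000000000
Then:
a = -1.34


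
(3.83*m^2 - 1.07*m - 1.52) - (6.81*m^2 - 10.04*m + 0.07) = -2.98*m^2 + 8.97*m - 1.59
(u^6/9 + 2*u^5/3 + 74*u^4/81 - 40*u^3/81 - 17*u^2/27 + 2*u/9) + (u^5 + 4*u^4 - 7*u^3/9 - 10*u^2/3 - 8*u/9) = u^6/9 + 5*u^5/3 + 398*u^4/81 - 103*u^3/81 - 107*u^2/27 - 2*u/3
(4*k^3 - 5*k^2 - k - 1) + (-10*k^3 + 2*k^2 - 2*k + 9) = -6*k^3 - 3*k^2 - 3*k + 8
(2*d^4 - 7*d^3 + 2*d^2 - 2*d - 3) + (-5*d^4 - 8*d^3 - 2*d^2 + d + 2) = -3*d^4 - 15*d^3 - d - 1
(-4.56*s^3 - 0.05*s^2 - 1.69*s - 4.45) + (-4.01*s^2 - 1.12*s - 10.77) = -4.56*s^3 - 4.06*s^2 - 2.81*s - 15.22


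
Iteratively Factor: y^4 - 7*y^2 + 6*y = (y)*(y^3 - 7*y + 6) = y*(y - 1)*(y^2 + y - 6) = y*(y - 2)*(y - 1)*(y + 3)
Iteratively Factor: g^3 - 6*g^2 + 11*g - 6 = (g - 3)*(g^2 - 3*g + 2) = (g - 3)*(g - 1)*(g - 2)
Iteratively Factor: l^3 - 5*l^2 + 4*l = (l)*(l^2 - 5*l + 4) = l*(l - 4)*(l - 1)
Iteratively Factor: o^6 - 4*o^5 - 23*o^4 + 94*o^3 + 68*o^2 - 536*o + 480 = (o - 2)*(o^5 - 2*o^4 - 27*o^3 + 40*o^2 + 148*o - 240) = (o - 5)*(o - 2)*(o^4 + 3*o^3 - 12*o^2 - 20*o + 48) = (o - 5)*(o - 2)*(o + 3)*(o^3 - 12*o + 16) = (o - 5)*(o - 2)^2*(o + 3)*(o^2 + 2*o - 8) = (o - 5)*(o - 2)^3*(o + 3)*(o + 4)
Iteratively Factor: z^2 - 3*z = (z)*(z - 3)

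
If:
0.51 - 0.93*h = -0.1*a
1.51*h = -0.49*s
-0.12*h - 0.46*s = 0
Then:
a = -5.10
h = 0.00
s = 0.00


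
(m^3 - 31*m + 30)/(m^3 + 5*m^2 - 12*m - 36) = (m^2 - 6*m + 5)/(m^2 - m - 6)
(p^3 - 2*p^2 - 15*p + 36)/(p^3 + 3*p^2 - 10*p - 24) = (p - 3)/(p + 2)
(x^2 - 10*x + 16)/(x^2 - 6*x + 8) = (x - 8)/(x - 4)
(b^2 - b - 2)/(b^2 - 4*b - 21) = (-b^2 + b + 2)/(-b^2 + 4*b + 21)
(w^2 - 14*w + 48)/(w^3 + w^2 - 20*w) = (w^2 - 14*w + 48)/(w*(w^2 + w - 20))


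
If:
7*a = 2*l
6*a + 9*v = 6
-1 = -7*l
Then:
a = 2/49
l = 1/7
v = 94/147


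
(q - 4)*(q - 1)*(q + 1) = q^3 - 4*q^2 - q + 4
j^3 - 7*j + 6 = (j - 2)*(j - 1)*(j + 3)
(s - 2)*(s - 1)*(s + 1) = s^3 - 2*s^2 - s + 2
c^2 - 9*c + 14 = (c - 7)*(c - 2)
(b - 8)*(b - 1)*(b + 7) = b^3 - 2*b^2 - 55*b + 56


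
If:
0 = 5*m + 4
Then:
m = -4/5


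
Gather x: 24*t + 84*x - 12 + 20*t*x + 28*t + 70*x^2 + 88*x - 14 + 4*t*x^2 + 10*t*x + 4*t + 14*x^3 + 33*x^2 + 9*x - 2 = 56*t + 14*x^3 + x^2*(4*t + 103) + x*(30*t + 181) - 28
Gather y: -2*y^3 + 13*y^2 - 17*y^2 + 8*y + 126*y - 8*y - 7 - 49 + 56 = -2*y^3 - 4*y^2 + 126*y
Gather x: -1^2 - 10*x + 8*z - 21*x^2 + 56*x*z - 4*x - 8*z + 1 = -21*x^2 + x*(56*z - 14)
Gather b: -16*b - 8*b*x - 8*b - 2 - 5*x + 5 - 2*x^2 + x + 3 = b*(-8*x - 24) - 2*x^2 - 4*x + 6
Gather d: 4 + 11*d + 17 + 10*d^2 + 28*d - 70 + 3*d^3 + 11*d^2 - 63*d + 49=3*d^3 + 21*d^2 - 24*d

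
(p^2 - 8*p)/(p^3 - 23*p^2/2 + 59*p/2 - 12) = 2*p/(2*p^2 - 7*p + 3)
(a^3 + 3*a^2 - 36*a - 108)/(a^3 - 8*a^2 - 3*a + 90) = (a + 6)/(a - 5)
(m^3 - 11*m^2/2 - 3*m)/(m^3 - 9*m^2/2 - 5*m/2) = (m - 6)/(m - 5)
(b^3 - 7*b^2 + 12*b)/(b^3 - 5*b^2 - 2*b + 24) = b/(b + 2)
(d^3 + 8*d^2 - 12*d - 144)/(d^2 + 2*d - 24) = d + 6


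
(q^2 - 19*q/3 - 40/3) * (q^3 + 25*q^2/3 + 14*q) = q^5 + 2*q^4 - 469*q^3/9 - 1798*q^2/9 - 560*q/3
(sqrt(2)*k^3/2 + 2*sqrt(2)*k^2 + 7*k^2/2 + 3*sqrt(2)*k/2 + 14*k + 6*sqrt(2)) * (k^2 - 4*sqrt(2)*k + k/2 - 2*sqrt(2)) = sqrt(2)*k^5/2 - k^4/2 + 9*sqrt(2)*k^4/4 - 23*sqrt(2)*k^3/2 - 9*k^3/4 - 225*sqrt(2)*k^2/4 - 13*k^2 - 54*k - 25*sqrt(2)*k - 24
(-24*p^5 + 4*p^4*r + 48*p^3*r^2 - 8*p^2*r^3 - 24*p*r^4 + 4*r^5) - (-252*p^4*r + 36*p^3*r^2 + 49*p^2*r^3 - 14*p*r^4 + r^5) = -24*p^5 + 256*p^4*r + 12*p^3*r^2 - 57*p^2*r^3 - 10*p*r^4 + 3*r^5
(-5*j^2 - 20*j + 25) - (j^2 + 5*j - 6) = -6*j^2 - 25*j + 31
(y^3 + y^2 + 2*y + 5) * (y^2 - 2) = y^5 + y^4 + 3*y^2 - 4*y - 10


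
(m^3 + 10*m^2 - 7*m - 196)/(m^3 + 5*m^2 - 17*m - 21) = (m^2 + 3*m - 28)/(m^2 - 2*m - 3)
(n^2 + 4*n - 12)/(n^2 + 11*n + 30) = (n - 2)/(n + 5)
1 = 1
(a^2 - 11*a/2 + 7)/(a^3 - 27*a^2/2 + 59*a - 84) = (a - 2)/(a^2 - 10*a + 24)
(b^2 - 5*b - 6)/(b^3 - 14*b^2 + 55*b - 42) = (b + 1)/(b^2 - 8*b + 7)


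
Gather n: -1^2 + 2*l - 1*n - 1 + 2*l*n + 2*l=4*l + n*(2*l - 1) - 2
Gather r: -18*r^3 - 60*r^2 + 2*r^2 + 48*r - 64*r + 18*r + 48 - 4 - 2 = -18*r^3 - 58*r^2 + 2*r + 42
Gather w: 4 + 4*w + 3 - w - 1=3*w + 6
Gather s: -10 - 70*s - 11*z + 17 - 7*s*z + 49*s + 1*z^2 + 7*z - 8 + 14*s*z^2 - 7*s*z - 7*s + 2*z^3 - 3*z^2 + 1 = s*(14*z^2 - 14*z - 28) + 2*z^3 - 2*z^2 - 4*z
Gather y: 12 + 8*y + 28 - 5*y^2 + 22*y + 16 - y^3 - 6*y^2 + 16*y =-y^3 - 11*y^2 + 46*y + 56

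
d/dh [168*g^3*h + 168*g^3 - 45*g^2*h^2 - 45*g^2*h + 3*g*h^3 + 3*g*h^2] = 3*g*(56*g^2 - 30*g*h - 15*g + 3*h^2 + 2*h)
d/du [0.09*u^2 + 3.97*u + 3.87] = 0.18*u + 3.97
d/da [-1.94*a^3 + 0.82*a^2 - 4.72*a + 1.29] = -5.82*a^2 + 1.64*a - 4.72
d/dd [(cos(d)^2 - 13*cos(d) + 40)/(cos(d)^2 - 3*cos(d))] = 10*(-sin(d) - 12*sin(d)/cos(d)^2 + 8*tan(d))/(cos(d) - 3)^2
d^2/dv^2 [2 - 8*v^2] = -16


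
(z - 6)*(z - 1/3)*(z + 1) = z^3 - 16*z^2/3 - 13*z/3 + 2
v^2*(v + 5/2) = v^3 + 5*v^2/2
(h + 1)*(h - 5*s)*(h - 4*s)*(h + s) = h^4 - 8*h^3*s + h^3 + 11*h^2*s^2 - 8*h^2*s + 20*h*s^3 + 11*h*s^2 + 20*s^3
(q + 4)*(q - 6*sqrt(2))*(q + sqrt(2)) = q^3 - 5*sqrt(2)*q^2 + 4*q^2 - 20*sqrt(2)*q - 12*q - 48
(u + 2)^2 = u^2 + 4*u + 4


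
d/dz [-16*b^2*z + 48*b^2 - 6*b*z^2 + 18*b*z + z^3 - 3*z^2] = -16*b^2 - 12*b*z + 18*b + 3*z^2 - 6*z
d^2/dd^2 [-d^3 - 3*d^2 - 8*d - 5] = -6*d - 6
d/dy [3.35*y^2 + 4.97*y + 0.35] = 6.7*y + 4.97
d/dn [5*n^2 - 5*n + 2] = 10*n - 5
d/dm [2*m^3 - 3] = 6*m^2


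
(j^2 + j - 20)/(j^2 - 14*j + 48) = (j^2 + j - 20)/(j^2 - 14*j + 48)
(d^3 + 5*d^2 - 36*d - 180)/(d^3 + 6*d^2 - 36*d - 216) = (d + 5)/(d + 6)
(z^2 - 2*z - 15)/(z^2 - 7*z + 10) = (z + 3)/(z - 2)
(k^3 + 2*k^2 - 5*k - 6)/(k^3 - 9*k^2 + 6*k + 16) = (k + 3)/(k - 8)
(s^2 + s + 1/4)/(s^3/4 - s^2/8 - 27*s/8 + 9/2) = 2*(4*s^2 + 4*s + 1)/(2*s^3 - s^2 - 27*s + 36)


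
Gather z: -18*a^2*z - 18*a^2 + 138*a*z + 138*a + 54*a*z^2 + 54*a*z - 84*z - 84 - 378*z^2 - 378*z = -18*a^2 + 138*a + z^2*(54*a - 378) + z*(-18*a^2 + 192*a - 462) - 84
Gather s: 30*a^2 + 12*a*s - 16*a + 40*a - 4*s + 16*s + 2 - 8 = 30*a^2 + 24*a + s*(12*a + 12) - 6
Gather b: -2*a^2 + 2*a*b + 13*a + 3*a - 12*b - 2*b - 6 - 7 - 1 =-2*a^2 + 16*a + b*(2*a - 14) - 14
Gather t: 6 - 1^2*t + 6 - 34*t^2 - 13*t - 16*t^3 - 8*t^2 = -16*t^3 - 42*t^2 - 14*t + 12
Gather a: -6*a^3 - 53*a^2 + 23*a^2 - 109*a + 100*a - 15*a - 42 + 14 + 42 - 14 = -6*a^3 - 30*a^2 - 24*a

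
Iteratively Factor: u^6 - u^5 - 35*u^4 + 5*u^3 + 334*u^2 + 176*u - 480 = (u + 4)*(u^5 - 5*u^4 - 15*u^3 + 65*u^2 + 74*u - 120) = (u + 3)*(u + 4)*(u^4 - 8*u^3 + 9*u^2 + 38*u - 40) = (u + 2)*(u + 3)*(u + 4)*(u^3 - 10*u^2 + 29*u - 20) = (u - 1)*(u + 2)*(u + 3)*(u + 4)*(u^2 - 9*u + 20) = (u - 4)*(u - 1)*(u + 2)*(u + 3)*(u + 4)*(u - 5)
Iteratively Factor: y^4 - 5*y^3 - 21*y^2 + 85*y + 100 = (y + 4)*(y^3 - 9*y^2 + 15*y + 25) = (y + 1)*(y + 4)*(y^2 - 10*y + 25) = (y - 5)*(y + 1)*(y + 4)*(y - 5)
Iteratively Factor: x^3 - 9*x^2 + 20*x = (x)*(x^2 - 9*x + 20) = x*(x - 5)*(x - 4)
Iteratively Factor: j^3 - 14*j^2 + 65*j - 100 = (j - 5)*(j^2 - 9*j + 20) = (j - 5)*(j - 4)*(j - 5)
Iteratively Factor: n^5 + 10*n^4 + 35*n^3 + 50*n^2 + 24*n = (n + 4)*(n^4 + 6*n^3 + 11*n^2 + 6*n) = (n + 1)*(n + 4)*(n^3 + 5*n^2 + 6*n) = (n + 1)*(n + 3)*(n + 4)*(n^2 + 2*n) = (n + 1)*(n + 2)*(n + 3)*(n + 4)*(n)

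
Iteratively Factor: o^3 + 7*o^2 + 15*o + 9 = (o + 3)*(o^2 + 4*o + 3) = (o + 1)*(o + 3)*(o + 3)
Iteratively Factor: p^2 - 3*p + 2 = (p - 2)*(p - 1)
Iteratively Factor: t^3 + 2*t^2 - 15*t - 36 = (t + 3)*(t^2 - t - 12) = (t - 4)*(t + 3)*(t + 3)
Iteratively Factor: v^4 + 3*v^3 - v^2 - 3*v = (v - 1)*(v^3 + 4*v^2 + 3*v) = v*(v - 1)*(v^2 + 4*v + 3) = v*(v - 1)*(v + 1)*(v + 3)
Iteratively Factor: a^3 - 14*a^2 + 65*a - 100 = (a - 5)*(a^2 - 9*a + 20) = (a - 5)*(a - 4)*(a - 5)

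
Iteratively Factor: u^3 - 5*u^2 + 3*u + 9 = (u - 3)*(u^2 - 2*u - 3) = (u - 3)^2*(u + 1)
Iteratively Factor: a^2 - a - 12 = (a - 4)*(a + 3)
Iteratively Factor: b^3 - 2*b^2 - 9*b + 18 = (b - 3)*(b^2 + b - 6) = (b - 3)*(b - 2)*(b + 3)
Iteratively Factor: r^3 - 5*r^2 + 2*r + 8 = (r - 2)*(r^2 - 3*r - 4) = (r - 2)*(r + 1)*(r - 4)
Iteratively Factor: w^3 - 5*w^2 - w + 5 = (w + 1)*(w^2 - 6*w + 5) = (w - 1)*(w + 1)*(w - 5)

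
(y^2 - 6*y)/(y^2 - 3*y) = (y - 6)/(y - 3)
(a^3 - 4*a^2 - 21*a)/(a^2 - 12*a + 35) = a*(a + 3)/(a - 5)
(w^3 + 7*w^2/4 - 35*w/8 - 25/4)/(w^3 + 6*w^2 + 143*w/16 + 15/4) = 2*(2*w^2 + w - 10)/(4*w^2 + 19*w + 12)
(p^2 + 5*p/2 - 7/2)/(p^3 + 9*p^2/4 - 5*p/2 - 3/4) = 2*(2*p + 7)/(4*p^2 + 13*p + 3)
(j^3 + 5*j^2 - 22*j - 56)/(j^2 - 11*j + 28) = (j^2 + 9*j + 14)/(j - 7)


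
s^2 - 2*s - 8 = (s - 4)*(s + 2)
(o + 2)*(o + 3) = o^2 + 5*o + 6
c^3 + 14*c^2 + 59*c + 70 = (c + 2)*(c + 5)*(c + 7)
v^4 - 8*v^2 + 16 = (v - 2)^2*(v + 2)^2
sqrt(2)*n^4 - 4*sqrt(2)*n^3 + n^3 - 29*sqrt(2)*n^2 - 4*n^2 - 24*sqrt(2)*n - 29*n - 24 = (n - 8)*(n + 1)*(n + 3)*(sqrt(2)*n + 1)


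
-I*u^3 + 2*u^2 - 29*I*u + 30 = (u - 5*I)*(u + 6*I)*(-I*u + 1)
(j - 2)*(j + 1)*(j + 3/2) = j^3 + j^2/2 - 7*j/2 - 3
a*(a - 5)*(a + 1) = a^3 - 4*a^2 - 5*a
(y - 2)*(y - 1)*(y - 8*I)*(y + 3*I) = y^4 - 3*y^3 - 5*I*y^3 + 26*y^2 + 15*I*y^2 - 72*y - 10*I*y + 48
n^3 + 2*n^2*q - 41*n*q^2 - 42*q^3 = (n - 6*q)*(n + q)*(n + 7*q)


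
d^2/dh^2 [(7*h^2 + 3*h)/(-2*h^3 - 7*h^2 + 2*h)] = 2*(-28*h^3 - 36*h^2 - 210*h - 257)/(8*h^6 + 84*h^5 + 270*h^4 + 175*h^3 - 270*h^2 + 84*h - 8)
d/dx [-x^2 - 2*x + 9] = -2*x - 2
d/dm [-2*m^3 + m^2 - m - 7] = -6*m^2 + 2*m - 1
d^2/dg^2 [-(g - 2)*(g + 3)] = -2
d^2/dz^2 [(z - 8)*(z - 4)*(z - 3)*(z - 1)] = 12*z^2 - 96*z + 166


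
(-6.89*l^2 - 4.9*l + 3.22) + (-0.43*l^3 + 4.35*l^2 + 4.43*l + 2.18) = -0.43*l^3 - 2.54*l^2 - 0.470000000000001*l + 5.4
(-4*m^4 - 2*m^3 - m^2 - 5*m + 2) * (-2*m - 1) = 8*m^5 + 8*m^4 + 4*m^3 + 11*m^2 + m - 2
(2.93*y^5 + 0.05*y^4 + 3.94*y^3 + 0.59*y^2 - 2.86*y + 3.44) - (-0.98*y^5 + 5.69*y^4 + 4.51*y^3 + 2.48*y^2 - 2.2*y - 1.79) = 3.91*y^5 - 5.64*y^4 - 0.57*y^3 - 1.89*y^2 - 0.66*y + 5.23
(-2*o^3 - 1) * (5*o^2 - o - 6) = -10*o^5 + 2*o^4 + 12*o^3 - 5*o^2 + o + 6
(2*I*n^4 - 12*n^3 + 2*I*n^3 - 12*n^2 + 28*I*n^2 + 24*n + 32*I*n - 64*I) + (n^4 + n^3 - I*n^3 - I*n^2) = n^4 + 2*I*n^4 - 11*n^3 + I*n^3 - 12*n^2 + 27*I*n^2 + 24*n + 32*I*n - 64*I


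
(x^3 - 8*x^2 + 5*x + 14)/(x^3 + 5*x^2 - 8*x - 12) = (x - 7)/(x + 6)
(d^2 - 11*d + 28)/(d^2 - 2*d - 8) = (d - 7)/(d + 2)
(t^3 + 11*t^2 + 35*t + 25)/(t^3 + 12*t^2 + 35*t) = (t^2 + 6*t + 5)/(t*(t + 7))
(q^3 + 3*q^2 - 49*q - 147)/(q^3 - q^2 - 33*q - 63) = (q + 7)/(q + 3)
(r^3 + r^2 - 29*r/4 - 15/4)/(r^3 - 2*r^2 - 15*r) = (r^2 - 2*r - 5/4)/(r*(r - 5))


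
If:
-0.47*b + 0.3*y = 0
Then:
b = 0.638297872340426*y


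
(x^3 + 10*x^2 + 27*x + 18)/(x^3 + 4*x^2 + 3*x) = (x + 6)/x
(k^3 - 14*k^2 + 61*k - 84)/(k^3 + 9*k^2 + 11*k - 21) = (k^3 - 14*k^2 + 61*k - 84)/(k^3 + 9*k^2 + 11*k - 21)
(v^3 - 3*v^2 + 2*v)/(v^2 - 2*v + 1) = v*(v - 2)/(v - 1)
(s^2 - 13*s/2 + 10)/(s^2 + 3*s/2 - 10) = (s - 4)/(s + 4)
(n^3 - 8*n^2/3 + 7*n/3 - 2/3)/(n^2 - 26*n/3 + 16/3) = (n^2 - 2*n + 1)/(n - 8)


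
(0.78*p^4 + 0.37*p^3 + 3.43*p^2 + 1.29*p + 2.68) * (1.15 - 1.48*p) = -1.1544*p^5 + 0.3494*p^4 - 4.6509*p^3 + 2.0353*p^2 - 2.4829*p + 3.082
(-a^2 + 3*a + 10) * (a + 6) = -a^3 - 3*a^2 + 28*a + 60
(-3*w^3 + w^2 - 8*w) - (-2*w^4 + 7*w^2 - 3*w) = 2*w^4 - 3*w^3 - 6*w^2 - 5*w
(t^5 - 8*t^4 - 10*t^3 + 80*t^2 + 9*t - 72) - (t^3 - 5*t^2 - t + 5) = t^5 - 8*t^4 - 11*t^3 + 85*t^2 + 10*t - 77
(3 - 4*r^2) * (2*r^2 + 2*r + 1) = -8*r^4 - 8*r^3 + 2*r^2 + 6*r + 3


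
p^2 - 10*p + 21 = (p - 7)*(p - 3)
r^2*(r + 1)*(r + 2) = r^4 + 3*r^3 + 2*r^2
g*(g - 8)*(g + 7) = g^3 - g^2 - 56*g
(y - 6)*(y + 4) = y^2 - 2*y - 24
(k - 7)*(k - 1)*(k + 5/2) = k^3 - 11*k^2/2 - 13*k + 35/2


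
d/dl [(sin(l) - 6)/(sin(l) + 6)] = 12*cos(l)/(sin(l) + 6)^2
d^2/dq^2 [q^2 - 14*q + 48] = 2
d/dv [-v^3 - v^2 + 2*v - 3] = -3*v^2 - 2*v + 2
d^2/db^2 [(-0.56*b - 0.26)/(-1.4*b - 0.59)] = 0.0940799999999999/(1.4*b + 0.59)^3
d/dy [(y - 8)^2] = 2*y - 16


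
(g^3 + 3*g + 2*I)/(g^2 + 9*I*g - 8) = (g^2 - I*g + 2)/(g + 8*I)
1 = 1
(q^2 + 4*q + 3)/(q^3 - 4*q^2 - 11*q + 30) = (q + 1)/(q^2 - 7*q + 10)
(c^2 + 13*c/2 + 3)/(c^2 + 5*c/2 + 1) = (c + 6)/(c + 2)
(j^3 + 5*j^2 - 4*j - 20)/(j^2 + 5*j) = j - 4/j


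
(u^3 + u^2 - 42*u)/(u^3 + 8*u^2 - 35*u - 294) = u/(u + 7)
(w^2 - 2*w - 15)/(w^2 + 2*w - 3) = (w - 5)/(w - 1)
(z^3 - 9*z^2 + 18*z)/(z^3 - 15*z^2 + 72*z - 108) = z/(z - 6)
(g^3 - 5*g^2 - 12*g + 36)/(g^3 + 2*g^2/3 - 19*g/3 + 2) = 3*(g - 6)/(3*g - 1)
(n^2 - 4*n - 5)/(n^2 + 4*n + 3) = (n - 5)/(n + 3)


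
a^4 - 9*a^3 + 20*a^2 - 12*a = a*(a - 6)*(a - 2)*(a - 1)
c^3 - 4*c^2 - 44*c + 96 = (c - 8)*(c - 2)*(c + 6)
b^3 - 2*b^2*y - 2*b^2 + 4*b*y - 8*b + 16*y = (b - 4)*(b + 2)*(b - 2*y)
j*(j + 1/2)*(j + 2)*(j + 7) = j^4 + 19*j^3/2 + 37*j^2/2 + 7*j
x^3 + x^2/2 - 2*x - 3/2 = (x - 3/2)*(x + 1)^2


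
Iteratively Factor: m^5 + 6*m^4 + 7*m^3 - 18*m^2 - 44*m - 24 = (m + 3)*(m^4 + 3*m^3 - 2*m^2 - 12*m - 8) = (m + 1)*(m + 3)*(m^3 + 2*m^2 - 4*m - 8) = (m - 2)*(m + 1)*(m + 3)*(m^2 + 4*m + 4) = (m - 2)*(m + 1)*(m + 2)*(m + 3)*(m + 2)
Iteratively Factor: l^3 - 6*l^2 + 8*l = (l - 4)*(l^2 - 2*l) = (l - 4)*(l - 2)*(l)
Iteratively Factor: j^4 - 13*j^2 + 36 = (j - 2)*(j^3 + 2*j^2 - 9*j - 18) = (j - 3)*(j - 2)*(j^2 + 5*j + 6) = (j - 3)*(j - 2)*(j + 3)*(j + 2)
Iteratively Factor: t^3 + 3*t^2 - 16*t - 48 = (t - 4)*(t^2 + 7*t + 12) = (t - 4)*(t + 4)*(t + 3)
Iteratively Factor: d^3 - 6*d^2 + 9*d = (d - 3)*(d^2 - 3*d) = (d - 3)^2*(d)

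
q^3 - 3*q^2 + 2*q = q*(q - 2)*(q - 1)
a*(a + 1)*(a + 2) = a^3 + 3*a^2 + 2*a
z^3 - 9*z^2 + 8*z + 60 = (z - 6)*(z - 5)*(z + 2)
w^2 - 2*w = w*(w - 2)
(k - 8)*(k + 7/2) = k^2 - 9*k/2 - 28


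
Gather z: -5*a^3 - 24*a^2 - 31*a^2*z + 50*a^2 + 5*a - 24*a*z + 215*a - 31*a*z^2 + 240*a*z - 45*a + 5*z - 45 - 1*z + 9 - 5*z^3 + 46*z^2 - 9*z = -5*a^3 + 26*a^2 + 175*a - 5*z^3 + z^2*(46 - 31*a) + z*(-31*a^2 + 216*a - 5) - 36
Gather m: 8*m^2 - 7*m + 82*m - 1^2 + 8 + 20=8*m^2 + 75*m + 27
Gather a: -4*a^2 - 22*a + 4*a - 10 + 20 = -4*a^2 - 18*a + 10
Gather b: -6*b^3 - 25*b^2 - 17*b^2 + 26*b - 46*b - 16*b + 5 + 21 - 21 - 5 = -6*b^3 - 42*b^2 - 36*b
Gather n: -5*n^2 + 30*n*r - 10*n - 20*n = -5*n^2 + n*(30*r - 30)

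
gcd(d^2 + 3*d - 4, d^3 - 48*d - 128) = d + 4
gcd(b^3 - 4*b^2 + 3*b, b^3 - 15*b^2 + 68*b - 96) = b - 3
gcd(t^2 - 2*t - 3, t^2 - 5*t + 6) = t - 3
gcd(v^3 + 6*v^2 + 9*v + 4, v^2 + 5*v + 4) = v^2 + 5*v + 4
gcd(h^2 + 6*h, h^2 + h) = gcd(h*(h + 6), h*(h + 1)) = h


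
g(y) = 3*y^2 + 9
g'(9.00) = 54.00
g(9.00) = 252.00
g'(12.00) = 72.00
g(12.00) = 441.00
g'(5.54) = 33.24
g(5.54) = 101.07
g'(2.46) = 14.76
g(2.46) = 27.15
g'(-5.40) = -32.40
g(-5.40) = 96.48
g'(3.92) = 23.52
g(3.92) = 55.10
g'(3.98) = 23.88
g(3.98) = 56.52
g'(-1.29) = -7.74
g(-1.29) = 13.99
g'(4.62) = 27.72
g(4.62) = 73.03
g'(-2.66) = -15.96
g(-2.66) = 30.23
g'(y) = 6*y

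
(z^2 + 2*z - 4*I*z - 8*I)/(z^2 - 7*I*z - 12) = (z + 2)/(z - 3*I)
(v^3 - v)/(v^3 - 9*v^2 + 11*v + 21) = v*(v - 1)/(v^2 - 10*v + 21)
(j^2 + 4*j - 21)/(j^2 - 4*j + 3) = (j + 7)/(j - 1)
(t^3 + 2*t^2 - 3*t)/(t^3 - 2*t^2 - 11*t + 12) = t/(t - 4)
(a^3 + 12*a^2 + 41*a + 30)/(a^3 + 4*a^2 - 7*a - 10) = (a + 6)/(a - 2)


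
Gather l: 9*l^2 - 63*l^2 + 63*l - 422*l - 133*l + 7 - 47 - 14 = -54*l^2 - 492*l - 54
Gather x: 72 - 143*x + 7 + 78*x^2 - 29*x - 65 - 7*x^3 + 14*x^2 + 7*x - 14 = -7*x^3 + 92*x^2 - 165*x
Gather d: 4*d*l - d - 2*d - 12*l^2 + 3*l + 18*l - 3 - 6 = d*(4*l - 3) - 12*l^2 + 21*l - 9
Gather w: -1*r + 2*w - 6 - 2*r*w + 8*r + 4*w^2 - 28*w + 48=7*r + 4*w^2 + w*(-2*r - 26) + 42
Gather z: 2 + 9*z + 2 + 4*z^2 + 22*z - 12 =4*z^2 + 31*z - 8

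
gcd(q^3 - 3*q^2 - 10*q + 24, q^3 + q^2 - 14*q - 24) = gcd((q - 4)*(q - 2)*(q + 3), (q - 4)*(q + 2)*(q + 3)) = q^2 - q - 12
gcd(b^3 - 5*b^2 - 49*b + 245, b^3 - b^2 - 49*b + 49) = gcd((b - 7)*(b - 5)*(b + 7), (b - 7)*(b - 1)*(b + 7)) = b^2 - 49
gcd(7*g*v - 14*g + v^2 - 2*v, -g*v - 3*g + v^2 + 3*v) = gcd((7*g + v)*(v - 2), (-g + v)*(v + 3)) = 1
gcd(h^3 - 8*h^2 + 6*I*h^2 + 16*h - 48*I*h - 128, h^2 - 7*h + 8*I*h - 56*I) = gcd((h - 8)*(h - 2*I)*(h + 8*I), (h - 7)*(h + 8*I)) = h + 8*I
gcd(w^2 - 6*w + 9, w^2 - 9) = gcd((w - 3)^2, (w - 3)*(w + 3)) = w - 3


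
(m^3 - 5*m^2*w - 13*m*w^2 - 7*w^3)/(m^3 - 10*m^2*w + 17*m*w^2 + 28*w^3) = (-m - w)/(-m + 4*w)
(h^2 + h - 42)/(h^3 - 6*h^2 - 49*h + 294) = 1/(h - 7)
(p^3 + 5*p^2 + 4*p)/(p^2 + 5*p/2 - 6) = 2*p*(p + 1)/(2*p - 3)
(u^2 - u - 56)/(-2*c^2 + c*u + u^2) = (u^2 - u - 56)/(-2*c^2 + c*u + u^2)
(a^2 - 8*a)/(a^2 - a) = (a - 8)/(a - 1)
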